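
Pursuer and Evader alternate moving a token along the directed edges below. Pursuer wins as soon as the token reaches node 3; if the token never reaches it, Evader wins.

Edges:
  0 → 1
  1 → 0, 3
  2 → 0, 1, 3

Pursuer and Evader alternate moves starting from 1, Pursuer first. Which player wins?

Track states (vertex, player-to-move).
A0 = {(3,Pursuer), (3,Evader)}
A1: add {(1,Pursuer), (2,Pursuer)}.
(1,Pursuer) ∈ A1 ⇒ Pursuer forces the target.

Pursuer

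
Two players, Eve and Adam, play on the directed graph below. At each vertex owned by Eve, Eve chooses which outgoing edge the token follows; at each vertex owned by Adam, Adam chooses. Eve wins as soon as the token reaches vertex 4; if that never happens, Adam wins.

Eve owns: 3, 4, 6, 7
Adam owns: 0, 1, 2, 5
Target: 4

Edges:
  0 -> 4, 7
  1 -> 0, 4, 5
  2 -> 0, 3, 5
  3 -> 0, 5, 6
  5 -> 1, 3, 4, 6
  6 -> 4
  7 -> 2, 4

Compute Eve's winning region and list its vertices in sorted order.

0, 3, 4, 6, 7

A0 = {4}
A1: add {6, 7} — 6 (Eve) has 6→4; 7 (Eve) has 7→4.
A2: add {0, 3} — 0 (Adam): all of {4, 7} already in; 3 (Eve) has 3→6.
A3 = A2; e.g. 1 (Adam) can still go to 5. Fixed point.
Eve's winning region = {0, 3, 4, 6, 7}.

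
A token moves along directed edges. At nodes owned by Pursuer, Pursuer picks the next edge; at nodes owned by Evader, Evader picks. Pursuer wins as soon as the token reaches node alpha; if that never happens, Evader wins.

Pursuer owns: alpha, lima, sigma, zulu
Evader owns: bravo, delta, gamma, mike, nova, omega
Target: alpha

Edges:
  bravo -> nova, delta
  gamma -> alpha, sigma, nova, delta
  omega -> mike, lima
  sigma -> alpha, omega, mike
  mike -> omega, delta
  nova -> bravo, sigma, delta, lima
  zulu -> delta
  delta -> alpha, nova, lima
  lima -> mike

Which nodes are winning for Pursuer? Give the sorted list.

alpha, sigma

A0 = {alpha}
A1: add {sigma} — sigma (Pursuer) has sigma→alpha.
A2 = A1; e.g. bravo (Evader) can still go to nova. Fixed point.
Pursuer's winning region = {alpha, sigma}.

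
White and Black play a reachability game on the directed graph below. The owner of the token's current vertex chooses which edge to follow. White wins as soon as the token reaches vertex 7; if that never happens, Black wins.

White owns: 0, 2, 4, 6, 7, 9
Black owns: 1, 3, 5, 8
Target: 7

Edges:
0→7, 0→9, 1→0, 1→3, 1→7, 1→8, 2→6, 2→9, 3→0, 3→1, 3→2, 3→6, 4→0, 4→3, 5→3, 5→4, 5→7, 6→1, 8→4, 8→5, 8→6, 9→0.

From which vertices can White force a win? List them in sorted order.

A0 = {7}
A1: add {0} — 0 (White) has 0→7.
A2: add {4, 9} — 4 (White) has 4→0; 9 (White) has 9→0.
A3: add {2} — 2 (White) has 2→9.
A4 = A3; e.g. 1 (Black) can still go to 3. Fixed point.
White's winning region = {0, 2, 4, 7, 9}.

0, 2, 4, 7, 9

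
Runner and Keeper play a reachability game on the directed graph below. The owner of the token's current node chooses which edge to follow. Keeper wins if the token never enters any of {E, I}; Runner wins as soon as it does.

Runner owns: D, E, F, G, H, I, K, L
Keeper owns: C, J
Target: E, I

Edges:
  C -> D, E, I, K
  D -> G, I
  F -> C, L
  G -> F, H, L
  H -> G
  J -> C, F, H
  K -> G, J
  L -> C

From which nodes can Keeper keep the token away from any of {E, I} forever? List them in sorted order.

A0 = {E, I}
A1: add {D} — D (Runner) has D→I.
A2 = A1; e.g. C (Keeper) can still go to K. Fixed point.
Runner's attractor = {D, E, I}; Keeper avoids the target exactly from the complement.

C, F, G, H, J, K, L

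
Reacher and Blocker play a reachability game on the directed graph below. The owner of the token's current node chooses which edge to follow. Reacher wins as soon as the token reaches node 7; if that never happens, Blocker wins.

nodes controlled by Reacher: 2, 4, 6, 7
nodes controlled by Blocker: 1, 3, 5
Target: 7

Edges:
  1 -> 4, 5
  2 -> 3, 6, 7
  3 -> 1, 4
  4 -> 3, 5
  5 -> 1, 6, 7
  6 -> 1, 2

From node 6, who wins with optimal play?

Reacher

A0 = {7}
A1: add {2} — 2 (Reacher) has 2→7.
A2: add {6} — 6 (Reacher) has 6→2.
A3 = A2; e.g. 1 (Blocker) can still go to 4. Fixed point.
6 ∈ A2, so Reacher can force the target.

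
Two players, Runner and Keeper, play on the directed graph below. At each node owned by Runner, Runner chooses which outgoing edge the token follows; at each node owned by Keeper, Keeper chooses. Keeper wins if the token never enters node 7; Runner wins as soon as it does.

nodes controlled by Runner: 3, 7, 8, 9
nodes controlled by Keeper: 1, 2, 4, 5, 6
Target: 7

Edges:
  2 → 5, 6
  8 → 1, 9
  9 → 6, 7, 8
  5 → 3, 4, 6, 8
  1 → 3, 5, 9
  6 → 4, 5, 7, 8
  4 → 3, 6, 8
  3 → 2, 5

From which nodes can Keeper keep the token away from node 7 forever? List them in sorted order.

1, 2, 3, 4, 5, 6

A0 = {7}
A1: add {9} — 9 (Runner) has 9→7.
A2: add {8} — 8 (Runner) has 8→9.
A3 = A2; e.g. 1 (Keeper) can still go to 3. Fixed point.
Runner's attractor = {7, 8, 9}; Keeper avoids the target exactly from the complement.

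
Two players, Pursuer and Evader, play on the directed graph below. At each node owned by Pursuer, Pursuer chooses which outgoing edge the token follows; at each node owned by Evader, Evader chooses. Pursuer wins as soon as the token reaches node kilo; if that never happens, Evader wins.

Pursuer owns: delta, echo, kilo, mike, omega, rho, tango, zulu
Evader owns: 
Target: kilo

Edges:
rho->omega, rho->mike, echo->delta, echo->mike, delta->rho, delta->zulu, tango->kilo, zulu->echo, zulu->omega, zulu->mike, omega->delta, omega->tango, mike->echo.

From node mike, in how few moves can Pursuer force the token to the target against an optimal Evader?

6

A0 = {kilo}
A1: add {tango} — tango (Pursuer) has tango→kilo.
A2: add {omega} — omega (Pursuer) has omega→tango.
A3: add {rho, zulu} — rho (Pursuer) has rho→omega; zulu (Pursuer) has zulu→omega.
A4: add {delta} — delta (Pursuer) has delta→rho.
A5: add {echo} — echo (Pursuer) has echo→delta.
A6: add {mike} — mike (Pursuer) has mike→echo.
A6 = all vertices. Fixed point.
mike enters the attractor at level 6, so Pursuer can force the target in 6 moves from there.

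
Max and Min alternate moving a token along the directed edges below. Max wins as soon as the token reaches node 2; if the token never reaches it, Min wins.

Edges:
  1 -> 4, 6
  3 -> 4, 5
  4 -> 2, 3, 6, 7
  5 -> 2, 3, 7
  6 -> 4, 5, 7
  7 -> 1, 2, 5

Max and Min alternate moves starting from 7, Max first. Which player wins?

Track states (vertex, player-to-move).
A0 = {(2,Max), (2,Min)}
A1: add {(4,Max), (5,Max), (7,Max)}.
(7,Max) ∈ A1 ⇒ Max forces the target.

Max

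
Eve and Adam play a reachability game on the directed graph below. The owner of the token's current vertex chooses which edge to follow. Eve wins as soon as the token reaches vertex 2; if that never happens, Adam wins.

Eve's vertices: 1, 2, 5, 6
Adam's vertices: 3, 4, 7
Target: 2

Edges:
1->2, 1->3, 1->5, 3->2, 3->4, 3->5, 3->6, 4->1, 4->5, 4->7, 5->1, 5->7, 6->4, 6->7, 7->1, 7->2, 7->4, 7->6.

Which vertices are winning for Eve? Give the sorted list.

A0 = {2}
A1: add {1} — 1 (Eve) has 1→2.
A2: add {5} — 5 (Eve) has 5→1.
A3 = A2; e.g. 3 (Adam) can still go to 4. Fixed point.
Eve's winning region = {1, 2, 5}.

1, 2, 5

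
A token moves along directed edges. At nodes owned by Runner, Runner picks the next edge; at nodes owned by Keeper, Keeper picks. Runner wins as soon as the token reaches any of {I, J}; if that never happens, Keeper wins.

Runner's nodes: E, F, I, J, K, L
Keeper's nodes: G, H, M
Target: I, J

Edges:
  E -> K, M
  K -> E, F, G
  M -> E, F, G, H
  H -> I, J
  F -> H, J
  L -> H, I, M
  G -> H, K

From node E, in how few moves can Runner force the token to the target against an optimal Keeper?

3

A0 = {I, J}
A1: add {F, H, L} — F (Runner) has F→J; H (Keeper): all of {I, J} already in; L (Runner) has L→I.
A2: add {K} — K (Runner) has K→F.
A3: add {E, G} — E (Runner) has E→K; G (Keeper): all of {H, K} already in.
E enters the attractor at level 3, so Runner can force the target in 3 moves from there.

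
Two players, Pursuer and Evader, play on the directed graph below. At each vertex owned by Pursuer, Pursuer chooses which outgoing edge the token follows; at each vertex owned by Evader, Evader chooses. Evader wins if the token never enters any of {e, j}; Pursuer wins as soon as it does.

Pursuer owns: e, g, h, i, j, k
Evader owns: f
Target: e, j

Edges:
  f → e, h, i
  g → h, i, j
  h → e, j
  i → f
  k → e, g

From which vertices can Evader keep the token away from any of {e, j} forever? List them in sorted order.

A0 = {e, j}
A1: add {g, h, k} — g (Pursuer) has g→j; h (Pursuer) has h→e; k (Pursuer) has k→e.
A2 = A1; e.g. f (Evader) can still go to i. Fixed point.
Pursuer's attractor = {e, g, h, j, k}; Evader avoids the target exactly from the complement.

f, i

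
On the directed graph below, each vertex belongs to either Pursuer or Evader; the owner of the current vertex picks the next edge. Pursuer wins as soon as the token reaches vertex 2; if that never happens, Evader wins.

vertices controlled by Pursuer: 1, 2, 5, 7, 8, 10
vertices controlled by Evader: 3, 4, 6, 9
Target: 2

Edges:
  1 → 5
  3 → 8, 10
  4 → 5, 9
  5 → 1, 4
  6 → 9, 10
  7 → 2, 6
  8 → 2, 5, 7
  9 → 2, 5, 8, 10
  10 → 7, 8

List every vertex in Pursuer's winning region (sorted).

A0 = {2}
A1: add {7, 8} — 7 (Pursuer) has 7→2; 8 (Pursuer) has 8→2.
A2: add {10} — 10 (Pursuer) has 10→7.
A3: add {3} — 3 (Evader): all of {8, 10} already in.
A4 = A3; e.g. 1 (Pursuer) has no edge into A3. Fixed point.
Pursuer's winning region = {2, 3, 7, 8, 10}.

2, 3, 7, 8, 10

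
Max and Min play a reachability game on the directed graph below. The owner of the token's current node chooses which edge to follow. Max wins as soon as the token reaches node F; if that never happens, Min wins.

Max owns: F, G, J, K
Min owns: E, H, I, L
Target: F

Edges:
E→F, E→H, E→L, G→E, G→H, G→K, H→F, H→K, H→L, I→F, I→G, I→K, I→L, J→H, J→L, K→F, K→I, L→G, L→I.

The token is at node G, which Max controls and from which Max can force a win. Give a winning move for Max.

K

A0 = {F}
A1: add {K} — K (Max) has K→F.
A2: add {G} — G (Max) has G→K.
A3 = A2; e.g. E (Min) can still go to H. Fixed point.
From G, successor K is in the attractor (rank 1); the other successors E, H are not.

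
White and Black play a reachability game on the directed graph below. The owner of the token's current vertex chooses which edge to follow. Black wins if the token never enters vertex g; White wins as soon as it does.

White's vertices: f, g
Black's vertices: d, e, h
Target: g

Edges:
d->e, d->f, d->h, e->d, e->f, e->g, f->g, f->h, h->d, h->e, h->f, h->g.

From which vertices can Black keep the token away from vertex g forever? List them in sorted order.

d, e, h

A0 = {g}
A1: add {f} — f (White) has f→g.
A2 = A1; e.g. d (Black) can still go to e. Fixed point.
White's attractor = {f, g}; Black avoids the target exactly from the complement.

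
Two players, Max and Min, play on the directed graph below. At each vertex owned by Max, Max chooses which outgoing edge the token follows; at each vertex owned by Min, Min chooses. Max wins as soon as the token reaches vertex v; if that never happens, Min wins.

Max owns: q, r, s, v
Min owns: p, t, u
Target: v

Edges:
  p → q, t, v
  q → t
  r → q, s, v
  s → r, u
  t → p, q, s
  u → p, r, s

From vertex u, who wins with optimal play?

A0 = {v}
A1: add {r} — r (Max) has r→v.
A2: add {s} — s (Max) has s→r.
A3 = A2; e.g. p (Min) can still go to q. Fixed point.
u never enters the attractor, so Min can avoid the target forever.

Min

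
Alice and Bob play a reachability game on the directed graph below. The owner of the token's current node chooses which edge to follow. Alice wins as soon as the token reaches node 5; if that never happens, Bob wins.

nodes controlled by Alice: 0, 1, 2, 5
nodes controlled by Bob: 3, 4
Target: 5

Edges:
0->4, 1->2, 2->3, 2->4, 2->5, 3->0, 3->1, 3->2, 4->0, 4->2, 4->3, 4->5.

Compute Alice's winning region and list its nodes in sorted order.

1, 2, 5

A0 = {5}
A1: add {2} — 2 (Alice) has 2→5.
A2: add {1} — 1 (Alice) has 1→2.
A3 = A2; e.g. 0 (Alice) has no edge into A2. Fixed point.
Alice's winning region = {1, 2, 5}.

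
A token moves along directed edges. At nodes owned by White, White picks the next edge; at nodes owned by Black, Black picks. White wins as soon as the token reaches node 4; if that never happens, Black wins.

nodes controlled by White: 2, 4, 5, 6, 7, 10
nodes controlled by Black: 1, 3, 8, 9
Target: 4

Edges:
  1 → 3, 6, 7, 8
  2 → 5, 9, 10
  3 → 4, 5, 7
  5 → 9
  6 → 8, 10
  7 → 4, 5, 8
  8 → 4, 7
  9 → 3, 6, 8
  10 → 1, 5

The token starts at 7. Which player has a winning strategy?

White

A0 = {4}
A1: add {7} — 7 (White) has 7→4.
7 ∈ A1, so White can force the target.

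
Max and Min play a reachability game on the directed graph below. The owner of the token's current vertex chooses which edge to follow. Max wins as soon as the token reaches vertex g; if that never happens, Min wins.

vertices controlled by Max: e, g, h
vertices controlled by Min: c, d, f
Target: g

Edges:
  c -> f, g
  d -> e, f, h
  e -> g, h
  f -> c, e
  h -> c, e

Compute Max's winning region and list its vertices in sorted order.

e, g, h

A0 = {g}
A1: add {e} — e (Max) has e→g.
A2: add {h} — h (Max) has h→e.
A3 = A2; e.g. c (Min) can still go to f. Fixed point.
Max's winning region = {e, g, h}.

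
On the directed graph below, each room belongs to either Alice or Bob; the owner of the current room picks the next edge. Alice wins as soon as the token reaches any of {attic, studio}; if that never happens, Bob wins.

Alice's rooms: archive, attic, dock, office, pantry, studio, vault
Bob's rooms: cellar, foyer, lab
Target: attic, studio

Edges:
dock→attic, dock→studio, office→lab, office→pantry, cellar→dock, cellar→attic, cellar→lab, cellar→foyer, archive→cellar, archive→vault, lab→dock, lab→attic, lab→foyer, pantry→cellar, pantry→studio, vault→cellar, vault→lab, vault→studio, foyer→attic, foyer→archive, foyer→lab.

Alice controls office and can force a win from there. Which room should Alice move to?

A0 = {attic, studio}
A1: add {dock, pantry, vault} — dock (Alice) has dock→attic; pantry (Alice) has pantry→studio; vault (Alice) has vault→studio.
A2: add {archive, office} — office (Alice) has office→pantry; archive (Alice) has archive→vault.
A3 = A2; e.g. cellar (Bob) can still go to lab. Fixed point.
From office, successor pantry is in the attractor (rank 1); the other successor lab is not.

pantry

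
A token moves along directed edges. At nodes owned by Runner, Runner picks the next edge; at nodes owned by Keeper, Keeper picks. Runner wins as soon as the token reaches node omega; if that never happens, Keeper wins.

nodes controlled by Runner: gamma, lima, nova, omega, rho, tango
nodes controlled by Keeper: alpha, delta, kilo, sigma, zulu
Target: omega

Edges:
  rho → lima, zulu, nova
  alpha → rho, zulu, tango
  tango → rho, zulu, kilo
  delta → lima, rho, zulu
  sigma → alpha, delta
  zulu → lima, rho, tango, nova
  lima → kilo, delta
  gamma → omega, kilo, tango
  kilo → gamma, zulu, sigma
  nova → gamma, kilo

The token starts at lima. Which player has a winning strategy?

Keeper

A0 = {omega}
A1: add {gamma} — gamma (Runner) has gamma→omega.
A2: add {nova} — nova (Runner) has nova→gamma.
A3: add {rho} — rho (Runner) has rho→nova.
A4: add {tango} — tango (Runner) has tango→rho.
A5 = A4; e.g. alpha (Keeper) can still go to zulu. Fixed point.
lima never enters the attractor, so Keeper can avoid the target forever.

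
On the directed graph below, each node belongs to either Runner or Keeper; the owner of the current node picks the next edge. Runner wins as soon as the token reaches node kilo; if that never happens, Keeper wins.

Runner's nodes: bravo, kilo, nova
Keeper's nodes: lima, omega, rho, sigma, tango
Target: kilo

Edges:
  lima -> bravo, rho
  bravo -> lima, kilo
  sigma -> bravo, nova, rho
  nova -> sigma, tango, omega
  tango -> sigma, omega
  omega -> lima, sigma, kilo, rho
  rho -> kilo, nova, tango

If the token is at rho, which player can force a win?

A0 = {kilo}
A1: add {bravo} — bravo (Runner) has bravo→kilo.
A2 = A1; e.g. lima (Keeper) can still go to rho. Fixed point.
rho never enters the attractor, so Keeper can avoid the target forever.

Keeper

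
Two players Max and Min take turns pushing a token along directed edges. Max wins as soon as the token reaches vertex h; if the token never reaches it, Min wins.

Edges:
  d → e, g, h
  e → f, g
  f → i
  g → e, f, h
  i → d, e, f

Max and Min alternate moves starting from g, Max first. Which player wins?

Track states (vertex, player-to-move).
A0 = {(h,Max), (h,Min)}
A1: add {(d,Max), (g,Max)}.
(g,Max) ∈ A1 ⇒ Max forces the target.

Max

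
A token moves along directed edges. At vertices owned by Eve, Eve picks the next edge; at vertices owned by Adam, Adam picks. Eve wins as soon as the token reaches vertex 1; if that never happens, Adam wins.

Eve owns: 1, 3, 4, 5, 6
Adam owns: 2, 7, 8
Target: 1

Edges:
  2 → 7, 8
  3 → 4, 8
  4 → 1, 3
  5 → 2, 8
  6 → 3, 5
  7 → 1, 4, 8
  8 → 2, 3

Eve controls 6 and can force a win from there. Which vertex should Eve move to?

3

A0 = {1}
A1: add {4} — 4 (Eve) has 4→1.
A2: add {3} — 3 (Eve) has 3→4.
A3: add {6} — 6 (Eve) has 6→3.
A4 = A3; e.g. 2 (Adam) can still go to 7. Fixed point.
From 6, successor 3 is in the attractor (rank 2); the other successor 5 is not.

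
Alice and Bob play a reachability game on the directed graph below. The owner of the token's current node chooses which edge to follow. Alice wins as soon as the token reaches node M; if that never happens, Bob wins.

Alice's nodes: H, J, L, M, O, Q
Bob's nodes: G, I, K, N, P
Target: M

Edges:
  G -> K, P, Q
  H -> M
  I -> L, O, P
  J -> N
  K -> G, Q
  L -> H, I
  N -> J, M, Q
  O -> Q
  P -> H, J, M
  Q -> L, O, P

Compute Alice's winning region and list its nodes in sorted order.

A0 = {M}
A1: add {H} — H (Alice) has H→M.
A2: add {L} — L (Alice) has L→H.
A3: add {Q} — Q (Alice) has Q→L.
A4: add {O} — O (Alice) has O→Q.
A5 = A4; e.g. G (Bob) can still go to K. Fixed point.
Alice's winning region = {H, L, M, O, Q}.

H, L, M, O, Q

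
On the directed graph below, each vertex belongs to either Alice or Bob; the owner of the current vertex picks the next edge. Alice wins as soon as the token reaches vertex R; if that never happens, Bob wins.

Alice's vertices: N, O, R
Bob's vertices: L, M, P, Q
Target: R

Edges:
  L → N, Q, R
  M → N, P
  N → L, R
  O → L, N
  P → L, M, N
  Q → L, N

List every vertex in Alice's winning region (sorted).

A0 = {R}
A1: add {N} — N (Alice) has N→R.
A2: add {O} — O (Alice) has O→N.
A3 = A2; e.g. L (Bob) can still go to Q. Fixed point.
Alice's winning region = {N, O, R}.

N, O, R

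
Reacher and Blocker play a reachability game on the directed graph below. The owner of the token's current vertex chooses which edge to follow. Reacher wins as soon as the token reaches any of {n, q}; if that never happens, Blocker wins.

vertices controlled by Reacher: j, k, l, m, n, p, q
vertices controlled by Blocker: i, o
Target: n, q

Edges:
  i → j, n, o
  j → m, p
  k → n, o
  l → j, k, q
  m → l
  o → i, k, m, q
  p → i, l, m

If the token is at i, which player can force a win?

Blocker

A0 = {n, q}
A1: add {k, l} — k (Reacher) has k→n; l (Reacher) has l→q.
A2: add {m, p} — m (Reacher) has m→l; p (Reacher) has p→l.
A3: add {j} — j (Reacher) has j→m.
A4 = A3; e.g. i (Blocker) can still go to o. Fixed point.
i never enters the attractor, so Blocker can avoid the target forever.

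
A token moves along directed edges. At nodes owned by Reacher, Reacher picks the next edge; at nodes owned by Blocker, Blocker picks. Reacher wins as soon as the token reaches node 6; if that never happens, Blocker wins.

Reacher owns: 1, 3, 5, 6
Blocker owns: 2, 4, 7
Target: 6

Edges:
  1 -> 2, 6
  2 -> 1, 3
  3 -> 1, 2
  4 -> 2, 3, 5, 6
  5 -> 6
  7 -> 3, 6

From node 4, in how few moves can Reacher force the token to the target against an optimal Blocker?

4

A0 = {6}
A1: add {1, 5} — 1 (Reacher) has 1→6; 5 (Reacher) has 5→6.
A2: add {3} — 3 (Reacher) has 3→1.
A3: add {2, 7} — 2 (Blocker): all of {1, 3} already in; 7 (Blocker): all of {3, 6} already in.
A4: add {4} — 4 (Blocker): all of {2, 3, 5, 6} already in.
A4 = all vertices. Fixed point.
4 enters the attractor at level 4, so Reacher can force the target in 4 moves from there.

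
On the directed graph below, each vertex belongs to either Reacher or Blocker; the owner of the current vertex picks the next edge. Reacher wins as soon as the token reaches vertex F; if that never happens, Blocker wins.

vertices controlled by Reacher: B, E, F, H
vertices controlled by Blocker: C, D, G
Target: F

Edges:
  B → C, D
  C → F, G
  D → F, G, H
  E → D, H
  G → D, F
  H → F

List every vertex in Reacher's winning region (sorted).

E, F, H

A0 = {F}
A1: add {H} — H (Reacher) has H→F.
A2: add {E} — E (Reacher) has E→H.
A3 = A2; e.g. B (Reacher) has no edge into A2. Fixed point.
Reacher's winning region = {E, F, H}.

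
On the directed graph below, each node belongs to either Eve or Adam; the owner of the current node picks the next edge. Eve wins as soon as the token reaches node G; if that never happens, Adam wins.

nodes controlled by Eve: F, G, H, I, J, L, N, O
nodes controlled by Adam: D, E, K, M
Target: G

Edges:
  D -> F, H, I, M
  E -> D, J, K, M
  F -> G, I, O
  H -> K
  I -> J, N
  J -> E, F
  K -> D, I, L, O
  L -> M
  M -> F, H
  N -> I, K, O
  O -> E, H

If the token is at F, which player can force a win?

Eve

A0 = {G}
A1: add {F} — F (Eve) has F→G.
F ∈ A1, so Eve can force the target.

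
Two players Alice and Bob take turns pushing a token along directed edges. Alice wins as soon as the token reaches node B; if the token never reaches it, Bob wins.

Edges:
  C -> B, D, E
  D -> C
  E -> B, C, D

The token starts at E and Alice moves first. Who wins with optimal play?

Track states (vertex, player-to-move).
A0 = {(B,Alice), (B,Bob)}
A1: add {(C,Alice), (E,Alice)}.
(E,Alice) ∈ A1 ⇒ Alice forces the target.

Alice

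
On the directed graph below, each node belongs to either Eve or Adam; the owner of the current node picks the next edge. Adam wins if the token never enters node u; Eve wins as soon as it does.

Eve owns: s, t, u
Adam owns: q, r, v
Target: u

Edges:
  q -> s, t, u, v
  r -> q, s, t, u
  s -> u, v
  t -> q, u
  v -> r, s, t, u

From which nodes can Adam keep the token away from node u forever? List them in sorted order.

A0 = {u}
A1: add {s, t} — s (Eve) has s→u; t (Eve) has t→u.
A2 = A1; e.g. q (Adam) can still go to v. Fixed point.
Eve's attractor = {s, t, u}; Adam avoids the target exactly from the complement.

q, r, v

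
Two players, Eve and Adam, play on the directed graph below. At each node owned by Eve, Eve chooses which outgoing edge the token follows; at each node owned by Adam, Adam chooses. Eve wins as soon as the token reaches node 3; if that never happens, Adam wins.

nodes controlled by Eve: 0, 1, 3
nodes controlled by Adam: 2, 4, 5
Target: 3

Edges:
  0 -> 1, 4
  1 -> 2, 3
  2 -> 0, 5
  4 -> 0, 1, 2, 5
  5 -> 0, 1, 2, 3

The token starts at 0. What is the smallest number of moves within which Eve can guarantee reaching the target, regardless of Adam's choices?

A0 = {3}
A1: add {1} — 1 (Eve) has 1→3.
A2: add {0} — 0 (Eve) has 0→1.
A3 = A2; e.g. 2 (Adam) can still go to 5. Fixed point.
0 enters the attractor at level 2, so Eve can force the target in 2 moves from there.

2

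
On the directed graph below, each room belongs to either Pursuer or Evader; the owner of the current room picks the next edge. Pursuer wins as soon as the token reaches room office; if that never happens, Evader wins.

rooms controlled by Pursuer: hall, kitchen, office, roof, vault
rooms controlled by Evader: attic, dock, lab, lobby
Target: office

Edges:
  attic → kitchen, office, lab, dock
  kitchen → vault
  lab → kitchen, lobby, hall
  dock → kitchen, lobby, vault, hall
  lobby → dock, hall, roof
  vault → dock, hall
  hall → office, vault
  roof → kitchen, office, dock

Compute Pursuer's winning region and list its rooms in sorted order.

A0 = {office}
A1: add {hall, roof} — hall (Pursuer) has hall→office; roof (Pursuer) has roof→office.
A2: add {vault} — vault (Pursuer) has vault→hall.
A3: add {kitchen} — kitchen (Pursuer) has kitchen→vault.
A4 = A3; e.g. attic (Evader) can still go to lab. Fixed point.
Pursuer's winning region = {hall, kitchen, office, roof, vault}.

hall, kitchen, office, roof, vault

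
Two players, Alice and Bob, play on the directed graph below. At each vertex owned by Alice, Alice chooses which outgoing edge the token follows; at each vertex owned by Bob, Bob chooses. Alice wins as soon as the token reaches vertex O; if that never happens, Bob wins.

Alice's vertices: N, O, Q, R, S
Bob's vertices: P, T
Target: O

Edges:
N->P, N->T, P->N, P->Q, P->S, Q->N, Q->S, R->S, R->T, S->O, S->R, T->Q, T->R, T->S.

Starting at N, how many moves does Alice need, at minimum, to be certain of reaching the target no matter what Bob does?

4

A0 = {O}
A1: add {S} — S (Alice) has S→O.
A2: add {Q, R} — Q (Alice) has Q→S; R (Alice) has R→S.
A3: add {T} — T (Bob): all of {Q, R, S} already in.
A4: add {N} — N (Alice) has N→T.
N enters the attractor at level 4, so Alice can force the target in 4 moves from there.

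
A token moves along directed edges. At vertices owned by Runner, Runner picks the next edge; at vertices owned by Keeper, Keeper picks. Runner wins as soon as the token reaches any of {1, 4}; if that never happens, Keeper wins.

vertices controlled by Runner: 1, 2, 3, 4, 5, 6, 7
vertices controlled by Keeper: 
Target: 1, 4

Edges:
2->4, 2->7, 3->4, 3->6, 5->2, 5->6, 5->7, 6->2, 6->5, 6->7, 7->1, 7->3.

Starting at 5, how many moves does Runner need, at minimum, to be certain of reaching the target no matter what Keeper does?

2

A0 = {1, 4}
A1: add {2, 3, 7} — 2 (Runner) has 2→4; 3 (Runner) has 3→4; 7 (Runner) has 7→1.
A2: add {5, 6} — 5 (Runner) has 5→2; 6 (Runner) has 6→2.
A2 = all vertices. Fixed point.
5 enters the attractor at level 2, so Runner can force the target in 2 moves from there.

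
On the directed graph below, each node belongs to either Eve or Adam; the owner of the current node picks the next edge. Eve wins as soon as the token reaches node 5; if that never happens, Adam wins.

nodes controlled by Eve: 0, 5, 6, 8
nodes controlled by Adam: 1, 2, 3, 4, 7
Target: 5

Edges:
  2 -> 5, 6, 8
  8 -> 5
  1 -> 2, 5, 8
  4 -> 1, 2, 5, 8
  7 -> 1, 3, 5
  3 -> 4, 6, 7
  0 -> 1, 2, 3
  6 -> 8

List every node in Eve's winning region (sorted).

0, 1, 2, 4, 5, 6, 8

A0 = {5}
A1: add {8} — 8 (Eve) has 8→5.
A2: add {6} — 6 (Eve) has 6→8.
A3: add {2} — 2 (Adam): all of {5, 6, 8} already in.
A4: add {0, 1} — 0 (Eve) has 0→2; 1 (Adam): all of {2, 5, 8} already in.
A5: add {4} — 4 (Adam): all of {1, 2, 5, 8} already in.
A6 = A5; e.g. 3 (Adam) can still go to 7. Fixed point.
Eve's winning region = {0, 1, 2, 4, 5, 6, 8}.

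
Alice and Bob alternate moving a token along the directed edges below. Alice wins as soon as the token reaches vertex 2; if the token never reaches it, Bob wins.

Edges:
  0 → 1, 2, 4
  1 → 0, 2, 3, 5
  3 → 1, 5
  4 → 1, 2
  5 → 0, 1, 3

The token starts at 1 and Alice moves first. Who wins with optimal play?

Track states (vertex, player-to-move).
A0 = {(2,Alice), (2,Bob)}
A1: add {(0,Alice), (1,Alice), (4,Alice)}.
(1,Alice) ∈ A1 ⇒ Alice forces the target.

Alice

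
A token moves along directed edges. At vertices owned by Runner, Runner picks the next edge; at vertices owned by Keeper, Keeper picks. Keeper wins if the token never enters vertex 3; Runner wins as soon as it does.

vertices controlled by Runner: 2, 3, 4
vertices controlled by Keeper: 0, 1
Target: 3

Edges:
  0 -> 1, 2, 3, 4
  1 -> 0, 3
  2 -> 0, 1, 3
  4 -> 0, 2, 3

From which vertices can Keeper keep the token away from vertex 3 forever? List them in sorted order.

A0 = {3}
A1: add {2, 4} — 2 (Runner) has 2→3; 4 (Runner) has 4→3.
A2 = A1; e.g. 0 (Keeper) can still go to 1. Fixed point.
Runner's attractor = {2, 3, 4}; Keeper avoids the target exactly from the complement.

0, 1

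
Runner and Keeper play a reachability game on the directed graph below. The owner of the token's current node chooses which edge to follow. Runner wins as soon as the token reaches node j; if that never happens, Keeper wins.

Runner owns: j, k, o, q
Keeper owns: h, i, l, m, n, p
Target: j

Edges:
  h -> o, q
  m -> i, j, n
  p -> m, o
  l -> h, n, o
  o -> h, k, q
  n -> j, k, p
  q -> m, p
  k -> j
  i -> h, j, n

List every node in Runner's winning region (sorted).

j, k, o

A0 = {j}
A1: add {k} — k (Runner) has k→j.
A2: add {o} — o (Runner) has o→k.
A3 = A2; e.g. h (Keeper) can still go to q. Fixed point.
Runner's winning region = {j, k, o}.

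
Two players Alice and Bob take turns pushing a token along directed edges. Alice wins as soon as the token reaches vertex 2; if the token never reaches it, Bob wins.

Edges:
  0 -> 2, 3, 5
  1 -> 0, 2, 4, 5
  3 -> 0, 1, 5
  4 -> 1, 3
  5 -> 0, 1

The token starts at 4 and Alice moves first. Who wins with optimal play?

Track states (vertex, player-to-move).
A0 = {(2,Alice), (2,Bob)}
A1: add {(0,Alice), (1,Alice)}.
A2: add {(5,Bob)}.
A3: add {(3,Alice)}.
A4: add {(4,Bob)}.
A5 = A4; e.g. (0,Bob) stays out. (4,Alice) never enters ⇒ Bob avoids the target.

Bob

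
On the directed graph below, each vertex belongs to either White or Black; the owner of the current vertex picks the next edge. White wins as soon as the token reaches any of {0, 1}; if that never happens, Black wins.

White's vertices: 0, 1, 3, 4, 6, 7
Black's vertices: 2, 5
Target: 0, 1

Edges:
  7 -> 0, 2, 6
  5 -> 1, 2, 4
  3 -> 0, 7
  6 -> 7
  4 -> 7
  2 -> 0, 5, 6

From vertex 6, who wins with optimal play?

White

A0 = {0, 1}
A1: add {3, 7} — 3 (White) has 3→0; 7 (White) has 7→0.
A2: add {4, 6} — 4 (White) has 4→7; 6 (White) has 6→7.
A3 = A2; e.g. 2 (Black) can still go to 5. Fixed point.
6 ∈ A2, so White can force the target.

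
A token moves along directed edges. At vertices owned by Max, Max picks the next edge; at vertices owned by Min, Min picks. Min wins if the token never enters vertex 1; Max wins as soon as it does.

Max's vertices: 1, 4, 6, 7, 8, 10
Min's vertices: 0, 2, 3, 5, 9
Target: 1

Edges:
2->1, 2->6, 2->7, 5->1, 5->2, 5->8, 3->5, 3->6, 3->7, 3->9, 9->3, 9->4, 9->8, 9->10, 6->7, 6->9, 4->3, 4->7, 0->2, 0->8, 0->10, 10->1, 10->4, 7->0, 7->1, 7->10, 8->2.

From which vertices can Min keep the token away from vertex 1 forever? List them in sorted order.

A0 = {1}
A1: add {7, 10} — 7 (Max) has 7→1; 10 (Max) has 10→1.
A2: add {4, 6} — 4 (Max) has 4→7; 6 (Max) has 6→7.
A3: add {2} — 2 (Min): all of {1, 6, 7} already in.
A4: add {8} — 8 (Max) has 8→2.
A5: add {0, 5} — 0 (Min): all of {2, 8, 10} already in; 5 (Min): all of {1, 2, 8} already in.
A6 = A5; e.g. 3 (Min) can still go to 9. Fixed point.
Max's attractor = {0, 1, 2, 4, 5, 6, 7, 8, 10}; Min avoids the target exactly from the complement.

3, 9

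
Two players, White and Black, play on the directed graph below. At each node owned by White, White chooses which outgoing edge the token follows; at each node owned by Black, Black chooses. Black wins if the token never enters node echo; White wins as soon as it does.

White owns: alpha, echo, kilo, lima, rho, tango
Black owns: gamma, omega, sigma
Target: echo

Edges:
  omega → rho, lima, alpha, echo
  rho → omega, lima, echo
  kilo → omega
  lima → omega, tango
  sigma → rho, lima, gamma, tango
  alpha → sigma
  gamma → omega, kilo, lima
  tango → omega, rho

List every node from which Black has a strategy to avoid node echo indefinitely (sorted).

alpha, gamma, kilo, omega, sigma

A0 = {echo}
A1: add {rho} — rho (White) has rho→echo.
A2: add {tango} — tango (White) has tango→rho.
A3: add {lima} — lima (White) has lima→tango.
A4 = A3; e.g. omega (Black) can still go to alpha. Fixed point.
White's attractor = {echo, lima, rho, tango}; Black avoids the target exactly from the complement.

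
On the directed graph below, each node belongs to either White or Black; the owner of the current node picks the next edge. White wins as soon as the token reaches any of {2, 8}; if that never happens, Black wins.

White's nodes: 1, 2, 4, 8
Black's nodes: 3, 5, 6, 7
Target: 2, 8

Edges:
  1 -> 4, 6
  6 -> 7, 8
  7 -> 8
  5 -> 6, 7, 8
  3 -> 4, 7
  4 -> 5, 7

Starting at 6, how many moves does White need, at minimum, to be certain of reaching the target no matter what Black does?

2

A0 = {2, 8}
A1: add {7} — 7 (Black): all of {8} already in.
A2: add {4, 6} — 4 (White) has 4→7; 6 (Black): all of {7, 8} already in.
6 enters the attractor at level 2, so White can force the target in 2 moves from there.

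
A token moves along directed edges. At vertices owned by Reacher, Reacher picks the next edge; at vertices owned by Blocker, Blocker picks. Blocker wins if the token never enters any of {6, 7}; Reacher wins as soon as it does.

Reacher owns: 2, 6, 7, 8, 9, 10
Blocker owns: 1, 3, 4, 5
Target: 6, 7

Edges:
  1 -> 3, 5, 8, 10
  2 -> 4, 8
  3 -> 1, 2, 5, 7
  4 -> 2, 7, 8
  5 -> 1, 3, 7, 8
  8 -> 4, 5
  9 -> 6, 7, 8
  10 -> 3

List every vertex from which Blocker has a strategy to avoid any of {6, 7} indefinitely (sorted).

A0 = {6, 7}
A1: add {9} — 9 (Reacher) has 9→6.
A2 = A1; e.g. 1 (Blocker) can still go to 3. Fixed point.
Reacher's attractor = {6, 7, 9}; Blocker avoids the target exactly from the complement.

1, 2, 3, 4, 5, 8, 10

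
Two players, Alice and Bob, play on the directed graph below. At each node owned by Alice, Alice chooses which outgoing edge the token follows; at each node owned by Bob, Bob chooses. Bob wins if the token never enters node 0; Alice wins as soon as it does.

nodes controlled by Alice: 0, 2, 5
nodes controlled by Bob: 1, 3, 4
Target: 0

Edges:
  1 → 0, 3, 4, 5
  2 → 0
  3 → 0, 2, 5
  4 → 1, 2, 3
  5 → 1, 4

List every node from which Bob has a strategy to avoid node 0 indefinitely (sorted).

A0 = {0}
A1: add {2} — 2 (Alice) has 2→0.
A2 = A1; e.g. 1 (Bob) can still go to 3. Fixed point.
Alice's attractor = {0, 2}; Bob avoids the target exactly from the complement.

1, 3, 4, 5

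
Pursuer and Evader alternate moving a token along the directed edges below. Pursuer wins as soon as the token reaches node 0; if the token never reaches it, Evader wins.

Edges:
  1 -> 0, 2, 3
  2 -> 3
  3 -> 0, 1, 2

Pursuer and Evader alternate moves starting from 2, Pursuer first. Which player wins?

Evader

Track states (vertex, player-to-move).
A0 = {(0,Pursuer), (0,Evader)}
A1: add {(1,Pursuer), (3,Pursuer)}.
A2: add {(2,Evader)}.
A3 = A2; e.g. (1,Evader) stays out. (2,Pursuer) never enters ⇒ Evader avoids the target.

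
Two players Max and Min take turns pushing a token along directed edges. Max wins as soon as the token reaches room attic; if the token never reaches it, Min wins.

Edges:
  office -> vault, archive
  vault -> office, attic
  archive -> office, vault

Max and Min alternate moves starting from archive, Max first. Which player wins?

Min

Track states (vertex, player-to-move).
A0 = {(attic,Max), (attic,Min)}
A1: add {(vault,Max)}.
A2 = A1; e.g. (office,Max) stays out. (archive,Max) never enters ⇒ Min avoids the target.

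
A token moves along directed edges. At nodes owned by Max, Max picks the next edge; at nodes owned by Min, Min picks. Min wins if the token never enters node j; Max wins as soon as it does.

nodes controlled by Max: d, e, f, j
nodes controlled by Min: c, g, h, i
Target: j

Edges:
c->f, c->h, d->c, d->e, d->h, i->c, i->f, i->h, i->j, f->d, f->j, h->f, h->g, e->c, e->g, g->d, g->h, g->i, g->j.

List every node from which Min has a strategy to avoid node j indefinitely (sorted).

c, d, e, g, h, i

A0 = {j}
A1: add {f} — f (Max) has f→j.
A2 = A1; e.g. c (Min) can still go to h. Fixed point.
Max's attractor = {f, j}; Min avoids the target exactly from the complement.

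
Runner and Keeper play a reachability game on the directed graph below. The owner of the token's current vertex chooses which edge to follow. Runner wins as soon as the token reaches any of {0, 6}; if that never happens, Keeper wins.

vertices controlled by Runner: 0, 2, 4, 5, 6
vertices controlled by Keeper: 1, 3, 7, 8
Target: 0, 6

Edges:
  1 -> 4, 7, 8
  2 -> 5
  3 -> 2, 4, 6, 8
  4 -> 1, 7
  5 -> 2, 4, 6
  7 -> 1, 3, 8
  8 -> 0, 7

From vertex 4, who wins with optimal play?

A0 = {0, 6}
A1: add {5} — 5 (Runner) has 5→6.
A2: add {2} — 2 (Runner) has 2→5.
A3 = A2; e.g. 1 (Keeper) can still go to 4. Fixed point.
4 never enters the attractor, so Keeper can avoid the target forever.

Keeper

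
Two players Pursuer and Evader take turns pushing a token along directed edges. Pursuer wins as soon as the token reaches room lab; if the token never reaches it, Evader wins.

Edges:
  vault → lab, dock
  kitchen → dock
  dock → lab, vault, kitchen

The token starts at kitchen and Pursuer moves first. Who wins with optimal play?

Track states (vertex, player-to-move).
A0 = {(lab,Pursuer), (lab,Evader)}
A1: add {(vault,Pursuer), (dock,Pursuer)}.
A2: add {(vault,Evader), (kitchen,Evader)}.
A3 = A2; e.g. (kitchen,Pursuer) stays out. (kitchen,Pursuer) never enters ⇒ Evader avoids the target.

Evader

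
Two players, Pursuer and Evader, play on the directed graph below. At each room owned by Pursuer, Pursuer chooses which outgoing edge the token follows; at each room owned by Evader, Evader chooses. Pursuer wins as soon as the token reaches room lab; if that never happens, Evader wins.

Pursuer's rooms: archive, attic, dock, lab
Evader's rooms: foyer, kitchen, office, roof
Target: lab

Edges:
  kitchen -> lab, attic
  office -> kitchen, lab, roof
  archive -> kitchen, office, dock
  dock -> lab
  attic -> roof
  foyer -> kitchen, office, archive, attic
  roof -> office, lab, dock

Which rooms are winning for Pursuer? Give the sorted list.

A0 = {lab}
A1: add {dock} — dock (Pursuer) has dock→lab.
A2: add {archive} — archive (Pursuer) has archive→dock.
A3 = A2; e.g. kitchen (Evader) can still go to attic. Fixed point.
Pursuer's winning region = {archive, dock, lab}.

archive, dock, lab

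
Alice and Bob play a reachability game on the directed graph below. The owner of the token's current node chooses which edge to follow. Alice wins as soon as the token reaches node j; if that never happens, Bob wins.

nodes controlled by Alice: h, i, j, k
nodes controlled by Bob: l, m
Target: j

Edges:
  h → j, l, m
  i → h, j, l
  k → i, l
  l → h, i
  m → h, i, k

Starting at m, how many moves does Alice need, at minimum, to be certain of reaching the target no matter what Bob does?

3

A0 = {j}
A1: add {h, i} — h (Alice) has h→j; i (Alice) has i→j.
A2: add {k, l} — k (Alice) has k→i; l (Bob): all of {h, i} already in.
A3: add {m} — m (Bob): all of {h, i, k} already in.
A3 = all vertices. Fixed point.
m enters the attractor at level 3, so Alice can force the target in 3 moves from there.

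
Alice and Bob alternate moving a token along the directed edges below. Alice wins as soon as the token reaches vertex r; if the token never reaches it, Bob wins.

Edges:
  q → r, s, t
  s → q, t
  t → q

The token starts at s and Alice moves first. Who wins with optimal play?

Track states (vertex, player-to-move).
A0 = {(r,Alice), (r,Bob)}
A1: add {(q,Alice)}.
A2: add {(t,Bob)}.
A3: add {(s,Alice)}.
(s,Alice) ∈ A3 ⇒ Alice forces the target.

Alice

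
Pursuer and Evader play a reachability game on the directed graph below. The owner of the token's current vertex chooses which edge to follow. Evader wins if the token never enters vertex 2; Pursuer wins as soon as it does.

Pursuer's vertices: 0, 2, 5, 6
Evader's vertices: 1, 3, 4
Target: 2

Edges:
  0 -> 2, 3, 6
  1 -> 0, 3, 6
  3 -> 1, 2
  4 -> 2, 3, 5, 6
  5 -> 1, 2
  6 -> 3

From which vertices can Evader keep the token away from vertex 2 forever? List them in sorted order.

1, 3, 4, 6

A0 = {2}
A1: add {0, 5} — 0 (Pursuer) has 0→2; 5 (Pursuer) has 5→2.
A2 = A1; e.g. 1 (Evader) can still go to 3. Fixed point.
Pursuer's attractor = {0, 2, 5}; Evader avoids the target exactly from the complement.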